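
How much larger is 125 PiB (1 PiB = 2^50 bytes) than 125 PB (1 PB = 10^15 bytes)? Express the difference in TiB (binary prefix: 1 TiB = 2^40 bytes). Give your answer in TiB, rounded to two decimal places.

14,313.16 TiB

125 PiB = 125 × 1,125,899,906,842,624 = 140,737,488,355,328,000 bytes
125 PB = 125 × 1,000,000,000,000,000 = 125,000,000,000,000,000 bytes
difference = 15,737,488,355,328,000 bytes
15,737,488,355,328,000 / 1,099,511,627,776 = 14,313.16 TiB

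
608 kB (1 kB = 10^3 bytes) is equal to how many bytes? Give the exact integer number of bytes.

608 × 1,000 = 608,000 bytes  (1 kB = 10^3 bytes)

608,000 bytes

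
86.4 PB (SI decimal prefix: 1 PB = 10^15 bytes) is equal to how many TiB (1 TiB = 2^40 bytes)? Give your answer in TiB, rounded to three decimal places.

78,580.342 TiB

86.4 PB × 1,000,000,000,000,000 bytes/PB = 86,400,000,000,000,000 bytes
1 TiB = 1,099,511,627,776 bytes
86,400,000,000,000,000 / 1,099,511,627,776 = 78,580.342 TiB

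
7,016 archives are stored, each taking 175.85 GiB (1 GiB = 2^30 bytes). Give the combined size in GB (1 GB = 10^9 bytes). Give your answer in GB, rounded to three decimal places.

1,324,743.578 GB

Total = 7,016 × 175.85 GiB = 1233763.6 GiB
= 1233763.6 × 1,073,741,824 bytes = 1,324,743,578,248,806.4 bytes
1 GB = 1,000,000,000 bytes
1,324,743,578,248,806.4 / 1,000,000,000 = 1,324,743.578 GB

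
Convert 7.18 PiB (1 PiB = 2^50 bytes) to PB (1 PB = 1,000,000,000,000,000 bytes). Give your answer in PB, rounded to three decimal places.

8.084 PB

7.18 PiB = 7.18 × 2^50 bytes = 8,083,961,331,130,040.32 bytes
1 PB = 1,000,000,000,000,000 bytes
8,083,961,331,130,040.32 / 1,000,000,000,000,000 = 8.084 PB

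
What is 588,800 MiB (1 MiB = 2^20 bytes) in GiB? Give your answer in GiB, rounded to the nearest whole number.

575 GiB

588,800 MiB = 588,800 × 2^20 bytes = 617,401,548,800 bytes
1 GiB = 2^30 bytes = 1,073,741,824 bytes
617,401,548,800 / 1,073,741,824 = 575 GiB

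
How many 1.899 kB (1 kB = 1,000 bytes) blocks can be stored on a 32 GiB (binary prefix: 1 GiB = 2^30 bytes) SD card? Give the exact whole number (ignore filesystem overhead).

Capacity: 32 GiB = 34,359,738,368 bytes
Per item: 1.899 kB = 1,899 bytes
⌊34,359,738,368 / 1,899⌋ = 18,093,595

18,093,595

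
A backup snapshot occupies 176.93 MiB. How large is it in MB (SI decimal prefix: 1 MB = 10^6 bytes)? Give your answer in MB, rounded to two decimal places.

185.52 MB

176.93 MiB × 1,048,576 bytes/MiB = 185,524,551.68 bytes
1 MB = 1,000,000 bytes
185,524,551.68 / 1,000,000 = 185.52 MB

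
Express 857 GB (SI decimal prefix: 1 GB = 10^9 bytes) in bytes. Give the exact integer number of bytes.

857,000,000,000 bytes

857 × 1,000,000,000 = 857,000,000,000 bytes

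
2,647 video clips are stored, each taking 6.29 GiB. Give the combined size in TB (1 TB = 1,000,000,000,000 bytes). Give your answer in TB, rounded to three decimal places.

17.877 TB

Total = 2,647 × 6.29 GiB = 16649.63 GiB
= 16649.63 × 1,073,741,824 bytes = 17,877,404,085,125.12 bytes
1 TB = 1,000,000,000,000 bytes
17,877,404,085,125.12 / 1,000,000,000,000 = 17.877 TB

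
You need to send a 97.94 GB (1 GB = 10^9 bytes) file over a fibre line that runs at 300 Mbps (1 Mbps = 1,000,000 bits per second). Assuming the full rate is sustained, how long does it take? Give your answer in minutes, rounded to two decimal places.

97.94 GB = 97,940,000,000 bytes = 783,520,000,000 bits
300 Mbps = 300,000,000 bits/s
time = 783,520,000,000 / 300,000,000 = 2,611.733 s
2,611.733 s / 60 = 43.53 minutes

43.53 minutes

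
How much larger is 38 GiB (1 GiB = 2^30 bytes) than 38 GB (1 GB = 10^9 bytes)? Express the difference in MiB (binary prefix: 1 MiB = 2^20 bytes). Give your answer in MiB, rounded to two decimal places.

2,672.38 MiB

38 GiB = 38 × 1,073,741,824 = 40,802,189,312 bytes
38 GB = 38 × 1,000,000,000 = 38,000,000,000 bytes
difference = 2,802,189,312 bytes
2,802,189,312 / 1,048,576 = 2,672.38 MiB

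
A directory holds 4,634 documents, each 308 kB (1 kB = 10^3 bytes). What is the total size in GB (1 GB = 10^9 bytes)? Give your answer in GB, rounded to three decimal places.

Total = 4,634 × 308 kB = 1,427,272 kB
= 1,427,272 × 1,000 bytes = 1,427,272,000 bytes
1 GB = 1,000,000,000 bytes
1,427,272,000 / 1,000,000,000 = 1.427 GB

1.427 GB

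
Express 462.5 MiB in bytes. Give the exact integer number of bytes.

462.5 × 1,048,576 = 484,966,400 bytes  (1 MiB = 2^20 bytes)

484,966,400 bytes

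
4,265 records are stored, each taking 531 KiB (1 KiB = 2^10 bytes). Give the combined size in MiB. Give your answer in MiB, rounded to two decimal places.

Total = 4,265 × 531 KiB = 2,264,715 KiB
= 2,264,715 × 1,024 bytes = 2,319,068,160 bytes
1 MiB = 1,048,576 bytes
2,319,068,160 / 1,048,576 = 2,211.64 MiB

2,211.64 MiB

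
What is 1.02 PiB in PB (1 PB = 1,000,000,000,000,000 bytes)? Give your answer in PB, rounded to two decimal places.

1.02 PiB = 1.02 × 2^50 bytes = 1,148,417,904,979,476.48 bytes
1 PB = 10^15 bytes = 1,000,000,000,000,000 bytes
1,148,417,904,979,476.48 / 1,000,000,000,000,000 = 1.15 PB

1.15 PB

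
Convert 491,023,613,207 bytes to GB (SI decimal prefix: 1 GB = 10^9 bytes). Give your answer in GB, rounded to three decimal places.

491,023,613,207 bytes given.
1 GB = 10^9 bytes = 1,000,000,000 bytes
491,023,613,207 / 1,000,000,000 = 491.024 GB

491.024 GB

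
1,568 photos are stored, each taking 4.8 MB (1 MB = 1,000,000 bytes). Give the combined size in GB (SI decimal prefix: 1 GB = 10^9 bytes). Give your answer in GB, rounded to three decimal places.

7.526 GB

Total = 1,568 × 4.8 MB = 7526.4 MB
= 7526.4 × 1,000,000 bytes = 7,526,400,000 bytes
1 GB = 1,000,000,000 bytes
7,526,400,000 / 1,000,000,000 = 7.526 GB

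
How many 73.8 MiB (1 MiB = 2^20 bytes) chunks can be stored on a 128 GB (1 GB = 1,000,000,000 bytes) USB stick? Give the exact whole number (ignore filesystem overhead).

1,654

Capacity: 128 GB = 128,000,000,000 bytes
Per item: 73.8 MiB = 77,384,908.8 bytes
⌊128,000,000,000 / 77,384,908.8⌋ = 1,654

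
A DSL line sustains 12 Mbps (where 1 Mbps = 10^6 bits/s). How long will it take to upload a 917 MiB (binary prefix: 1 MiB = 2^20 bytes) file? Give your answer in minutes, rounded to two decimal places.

10.68 minutes

917 MiB = 961,544,192 bytes = 7,692,353,536 bits
12 Mbps = 12,000,000 bits/s
time = 7,692,353,536 / 12,000,000 = 641.029 s
641.029 s / 60 = 10.68 minutes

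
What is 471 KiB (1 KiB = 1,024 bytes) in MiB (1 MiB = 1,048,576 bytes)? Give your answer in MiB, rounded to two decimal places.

471 KiB = 471 × 2^10 bytes = 482,304 bytes
1 MiB = 1,048,576 bytes
482,304 / 1,048,576 = 0.46 MiB

0.46 MiB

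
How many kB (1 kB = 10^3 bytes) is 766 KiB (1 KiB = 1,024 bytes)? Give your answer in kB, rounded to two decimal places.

766 KiB × 1,024 bytes/KiB = 784,384 bytes
1 kB = 10^3 bytes = 1,000 bytes
784,384 / 1,000 = 784.38 kB

784.38 kB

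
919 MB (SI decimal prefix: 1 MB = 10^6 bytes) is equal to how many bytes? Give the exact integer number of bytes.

919 × 1,000,000 = 919,000,000 bytes  (1 MB = 10^6 bytes)

919,000,000 bytes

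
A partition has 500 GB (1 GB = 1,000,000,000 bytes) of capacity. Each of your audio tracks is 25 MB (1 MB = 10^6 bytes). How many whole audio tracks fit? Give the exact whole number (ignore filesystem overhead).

20,000

Capacity: 500 GB = 500,000,000,000 bytes
Per item: 25 MB = 25,000,000 bytes
⌊500,000,000,000 / 25,000,000⌋ = 20,000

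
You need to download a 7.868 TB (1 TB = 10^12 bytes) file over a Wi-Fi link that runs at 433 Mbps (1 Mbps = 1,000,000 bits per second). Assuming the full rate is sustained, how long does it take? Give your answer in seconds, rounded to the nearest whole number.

145,367 seconds

7.868 TB = 7,868,000,000,000 bytes = 62,944,000,000,000 bits
433 Mbps = 433,000,000 bits/s
time = 62,944,000,000,000 / 433,000,000 = 145,367 s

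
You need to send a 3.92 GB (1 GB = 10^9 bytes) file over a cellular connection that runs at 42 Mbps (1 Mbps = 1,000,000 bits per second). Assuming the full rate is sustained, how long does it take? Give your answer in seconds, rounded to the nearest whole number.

3.92 GB = 3,920,000,000 bytes = 31,360,000,000 bits
42 Mbps = 42,000,000 bits/s
time = 31,360,000,000 / 42,000,000 = 747 s

747 seconds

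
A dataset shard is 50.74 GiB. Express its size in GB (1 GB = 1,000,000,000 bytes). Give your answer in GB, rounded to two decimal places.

54.48 GB

50.74 GiB × 1,073,741,824 bytes/GiB = 54,481,660,149.76 bytes
1 GB = 1,000,000,000 bytes
54,481,660,149.76 / 1,000,000,000 = 54.48 GB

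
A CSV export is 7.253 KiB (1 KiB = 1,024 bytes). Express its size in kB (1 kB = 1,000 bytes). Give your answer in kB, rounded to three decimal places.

7.253 KiB = 7.253 × 2^10 bytes = 7,427.072 bytes
1 kB = 1,000 bytes
7,427.072 / 1,000 = 7.427 kB

7.427 kB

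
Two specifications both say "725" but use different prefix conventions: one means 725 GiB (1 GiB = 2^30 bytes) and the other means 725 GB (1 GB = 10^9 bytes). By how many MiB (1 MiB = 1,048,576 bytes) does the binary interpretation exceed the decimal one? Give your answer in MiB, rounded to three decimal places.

725 GiB = 725 × 1,073,741,824 = 778,462,822,400 bytes
725 GB = 725 × 1,000,000,000 = 725,000,000,000 bytes
difference = 53,462,822,400 bytes
53,462,822,400 / 1,048,576 = 50,986.121 MiB

50,986.121 MiB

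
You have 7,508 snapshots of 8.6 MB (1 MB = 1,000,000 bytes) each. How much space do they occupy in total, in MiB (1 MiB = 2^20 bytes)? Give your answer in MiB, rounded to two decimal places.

Total = 7,508 × 8.6 MB = 64568.8 MB
= 64568.8 × 1,000,000 bytes = 64,568,800,000 bytes
1 MiB = 1,048,576 bytes
64,568,800,000 / 1,048,576 = 61,577.61 MiB

61,577.61 MiB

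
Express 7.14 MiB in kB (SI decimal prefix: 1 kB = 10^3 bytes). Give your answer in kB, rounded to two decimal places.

7.14 MiB = 7.14 × 2^20 bytes = 7,486,832.64 bytes
1 kB = 1,000 bytes
7,486,832.64 / 1,000 = 7,486.83 kB

7,486.83 kB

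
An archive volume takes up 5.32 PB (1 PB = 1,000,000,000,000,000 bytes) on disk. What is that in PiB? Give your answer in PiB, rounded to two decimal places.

5.32 PB = 5.32 × 10^15 bytes = 5,320,000,000,000,000 bytes
1 PiB = 1,125,899,906,842,624 bytes
5,320,000,000,000,000 / 1,125,899,906,842,624 = 4.73 PiB

4.73 PiB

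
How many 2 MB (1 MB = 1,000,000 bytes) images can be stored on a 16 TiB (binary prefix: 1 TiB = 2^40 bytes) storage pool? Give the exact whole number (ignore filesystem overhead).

Capacity: 16 TiB = 17,592,186,044,416 bytes
Per item: 2 MB = 2,000,000 bytes
⌊17,592,186,044,416 / 2,000,000⌋ = 8,796,093

8,796,093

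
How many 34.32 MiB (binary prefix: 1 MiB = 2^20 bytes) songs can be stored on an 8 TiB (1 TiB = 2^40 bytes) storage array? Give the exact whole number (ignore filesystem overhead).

Capacity: 8 TiB = 8,796,093,022,208 bytes
Per item: 34.32 MiB = 35,987,128.32 bytes
⌊8,796,093,022,208 / 35,987,128.32⌋ = 244,423

244,423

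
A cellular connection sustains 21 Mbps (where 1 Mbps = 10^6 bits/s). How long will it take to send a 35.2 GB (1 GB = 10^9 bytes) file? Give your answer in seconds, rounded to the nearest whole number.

13,410 seconds

35.2 GB = 35,200,000,000 bytes = 281,600,000,000 bits
21 Mbps = 21,000,000 bits/s
time = 281,600,000,000 / 21,000,000 = 13,410 s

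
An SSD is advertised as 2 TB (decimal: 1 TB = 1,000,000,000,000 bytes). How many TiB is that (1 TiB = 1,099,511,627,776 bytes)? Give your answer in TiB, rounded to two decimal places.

1.82 TiB

2 TB = 2 × 10^12 bytes = 2,000,000,000,000 bytes
1 TiB = 2^40 bytes = 1,099,511,627,776 bytes
2,000,000,000,000 / 1,099,511,627,776 = 1.82 TiB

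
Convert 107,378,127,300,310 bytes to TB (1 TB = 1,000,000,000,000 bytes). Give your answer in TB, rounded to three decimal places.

107,378,127,300,310 bytes given.
1 TB = 10^12 bytes = 1,000,000,000,000 bytes
107,378,127,300,310 / 1,000,000,000,000 = 107.378 TB

107.378 TB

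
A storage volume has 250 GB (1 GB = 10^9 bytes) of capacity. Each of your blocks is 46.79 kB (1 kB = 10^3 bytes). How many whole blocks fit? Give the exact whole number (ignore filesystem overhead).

5,343,022

Capacity: 250 GB = 250,000,000,000 bytes
Per item: 46.79 kB = 46,790 bytes
⌊250,000,000,000 / 46,790⌋ = 5,343,022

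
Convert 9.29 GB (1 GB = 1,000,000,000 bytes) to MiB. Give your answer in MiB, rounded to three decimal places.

8,859.634 MiB

9.29 GB = 9.29 × 10^9 bytes = 9,290,000,000 bytes
1 MiB = 2^20 bytes = 1,048,576 bytes
9,290,000,000 / 1,048,576 = 8,859.634 MiB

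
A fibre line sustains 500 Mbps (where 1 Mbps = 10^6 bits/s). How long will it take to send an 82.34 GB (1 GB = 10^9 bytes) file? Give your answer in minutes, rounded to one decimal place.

82.34 GB = 82,340,000,000 bytes = 658,720,000,000 bits
500 Mbps = 500,000,000 bits/s
time = 658,720,000,000 / 500,000,000 = 1,317.44 s
1,317.44 s / 60 = 22.0 minutes

22.0 minutes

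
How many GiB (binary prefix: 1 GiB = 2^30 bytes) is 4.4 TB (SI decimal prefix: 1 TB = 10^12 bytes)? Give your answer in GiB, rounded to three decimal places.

4,097.819 GiB

4.4 TB = 4.4 × 10^12 bytes = 4,400,000,000,000 bytes
1 GiB = 2^30 bytes = 1,073,741,824 bytes
4,400,000,000,000 / 1,073,741,824 = 4,097.819 GiB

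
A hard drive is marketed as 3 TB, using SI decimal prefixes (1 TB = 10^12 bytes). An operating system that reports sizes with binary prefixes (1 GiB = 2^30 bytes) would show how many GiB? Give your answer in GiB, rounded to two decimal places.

2,793.97 GiB

3 TB = 3 × 10^12 bytes = 3,000,000,000,000 bytes
1 GiB = 1,073,741,824 bytes
3,000,000,000,000 / 1,073,741,824 = 2,793.97 GiB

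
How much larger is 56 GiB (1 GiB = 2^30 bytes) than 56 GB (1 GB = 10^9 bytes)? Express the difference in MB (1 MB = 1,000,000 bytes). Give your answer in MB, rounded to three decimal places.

4,129.542 MB

56 GiB = 56 × 1,073,741,824 = 60,129,542,144 bytes
56 GB = 56 × 1,000,000,000 = 56,000,000,000 bytes
difference = 4,129,542,144 bytes
4,129,542,144 / 1,000,000 = 4,129.542 MB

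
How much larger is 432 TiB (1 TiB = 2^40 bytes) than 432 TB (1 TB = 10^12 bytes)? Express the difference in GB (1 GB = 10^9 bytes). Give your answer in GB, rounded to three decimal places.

432 TiB = 432 × 1,099,511,627,776 = 474,989,023,199,232 bytes
432 TB = 432 × 1,000,000,000,000 = 432,000,000,000,000 bytes
difference = 42,989,023,199,232 bytes
42,989,023,199,232 / 1,000,000,000 = 42,989.023 GB

42,989.023 GB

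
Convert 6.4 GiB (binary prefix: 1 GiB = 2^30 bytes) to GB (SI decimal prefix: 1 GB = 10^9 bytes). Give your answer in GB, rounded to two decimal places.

6.87 GB

6.4 GiB × 1,073,741,824 bytes/GiB = 6,871,947,673.6 bytes
1 GB = 10^9 bytes = 1,000,000,000 bytes
6,871,947,673.6 / 1,000,000,000 = 6.87 GB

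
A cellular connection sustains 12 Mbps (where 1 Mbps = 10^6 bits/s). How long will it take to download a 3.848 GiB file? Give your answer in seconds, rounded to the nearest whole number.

3.848 GiB = 4,131,758,538.752 bytes = 33,054,068,310.016 bits
12 Mbps = 12,000,000 bits/s
time = 33,054,068,310.016 / 12,000,000 = 2,755 s

2,755 seconds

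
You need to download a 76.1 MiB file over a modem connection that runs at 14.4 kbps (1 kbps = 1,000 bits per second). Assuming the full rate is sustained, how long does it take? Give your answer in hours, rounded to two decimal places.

76.1 MiB = 79,796,633.6 bytes = 638,373,068.8 bits
14.4 kbps = 14,400 bits/s
time = 638,373,068.8 / 14,400 = 44,331.4631 s
44,331.4631 s / 3600 = 12.31 hours

12.31 hours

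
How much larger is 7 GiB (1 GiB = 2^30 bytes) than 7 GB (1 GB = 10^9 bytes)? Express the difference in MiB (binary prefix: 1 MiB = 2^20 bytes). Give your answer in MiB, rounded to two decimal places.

492.28 MiB

7 GiB = 7 × 1,073,741,824 = 7,516,192,768 bytes
7 GB = 7 × 1,000,000,000 = 7,000,000,000 bytes
difference = 516,192,768 bytes
516,192,768 / 1,048,576 = 492.28 MiB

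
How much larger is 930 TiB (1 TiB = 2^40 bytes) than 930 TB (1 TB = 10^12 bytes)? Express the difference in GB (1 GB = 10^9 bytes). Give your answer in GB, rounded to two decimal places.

92,545.81 GB

930 TiB = 930 × 1,099,511,627,776 = 1,022,545,813,831,680 bytes
930 TB = 930 × 1,000,000,000,000 = 930,000,000,000,000 bytes
difference = 92,545,813,831,680 bytes
92,545,813,831,680 / 1,000,000,000 = 92,545.81 GB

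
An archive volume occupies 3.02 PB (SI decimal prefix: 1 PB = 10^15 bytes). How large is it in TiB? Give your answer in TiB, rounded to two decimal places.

2,746.67 TiB

3.02 PB = 3.02 × 10^15 bytes = 3,020,000,000,000,000 bytes
1 TiB = 2^40 bytes = 1,099,511,627,776 bytes
3,020,000,000,000,000 / 1,099,511,627,776 = 2,746.67 TiB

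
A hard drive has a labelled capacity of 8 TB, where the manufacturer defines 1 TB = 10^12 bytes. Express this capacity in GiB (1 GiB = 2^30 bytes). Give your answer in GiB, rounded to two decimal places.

7,450.58 GiB

8 TB = 8 × 10^12 bytes = 8,000,000,000,000 bytes
1 GiB = 1,073,741,824 bytes
8,000,000,000,000 / 1,073,741,824 = 7,450.58 GiB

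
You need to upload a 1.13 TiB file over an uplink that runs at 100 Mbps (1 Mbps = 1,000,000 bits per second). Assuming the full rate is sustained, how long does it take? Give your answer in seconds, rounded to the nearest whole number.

1.13 TiB = 1,242,448,139,386.88 bytes = 9,939,585,115,095.04 bits
100 Mbps = 100,000,000 bits/s
time = 9,939,585,115,095.04 / 100,000,000 = 99,396 s

99,396 seconds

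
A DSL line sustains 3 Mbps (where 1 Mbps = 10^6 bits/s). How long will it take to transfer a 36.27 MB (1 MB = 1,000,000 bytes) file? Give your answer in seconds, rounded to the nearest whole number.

36.27 MB = 36,270,000 bytes = 290,160,000 bits
3 Mbps = 3,000,000 bits/s
time = 290,160,000 / 3,000,000 = 97 s

97 seconds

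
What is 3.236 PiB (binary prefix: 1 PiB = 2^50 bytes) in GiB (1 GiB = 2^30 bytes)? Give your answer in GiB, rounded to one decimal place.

3.236 PiB × 1,125,899,906,842,624 bytes/PiB = 3,643,412,098,542,731.264 bytes
1 GiB = 1,073,741,824 bytes
3,643,412,098,542,731.264 / 1,073,741,824 = 3,393,191.9 GiB

3,393,191.9 GiB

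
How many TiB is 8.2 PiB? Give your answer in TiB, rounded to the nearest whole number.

8,397 TiB

8.2 PiB = 8.2 × 2^50 bytes = 9,232,379,236,109,516.8 bytes
1 TiB = 1,099,511,627,776 bytes
9,232,379,236,109,516.8 / 1,099,511,627,776 = 8,397 TiB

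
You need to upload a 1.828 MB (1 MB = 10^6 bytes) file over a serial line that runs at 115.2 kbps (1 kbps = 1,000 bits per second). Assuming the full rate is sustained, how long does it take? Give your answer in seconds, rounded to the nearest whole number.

1.828 MB = 1,828,000 bytes = 14,624,000 bits
115.2 kbps = 115,200 bits/s
time = 14,624,000 / 115,200 = 127 s

127 seconds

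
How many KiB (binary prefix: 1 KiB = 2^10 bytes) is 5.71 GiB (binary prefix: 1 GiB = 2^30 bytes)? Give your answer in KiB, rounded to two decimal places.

5,987,368.96 KiB

5.71 GiB × 1,073,741,824 bytes/GiB = 6,131,065,815.04 bytes
1 KiB = 1,024 bytes
6,131,065,815.04 / 1,024 = 5,987,368.96 KiB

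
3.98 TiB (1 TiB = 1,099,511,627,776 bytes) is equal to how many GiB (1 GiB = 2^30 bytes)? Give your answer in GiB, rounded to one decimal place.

3.98 TiB × 1,099,511,627,776 bytes/TiB = 4,376,056,278,548.48 bytes
1 GiB = 1,073,741,824 bytes
4,376,056,278,548.48 / 1,073,741,824 = 4,075.5 GiB

4,075.5 GiB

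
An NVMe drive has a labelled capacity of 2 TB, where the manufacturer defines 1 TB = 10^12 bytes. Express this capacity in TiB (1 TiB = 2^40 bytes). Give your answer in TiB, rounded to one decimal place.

2 TB × 1,000,000,000,000 bytes/TB = 2,000,000,000,000 bytes
1 TiB = 1,099,511,627,776 bytes
2,000,000,000,000 / 1,099,511,627,776 = 1.8 TiB

1.8 TiB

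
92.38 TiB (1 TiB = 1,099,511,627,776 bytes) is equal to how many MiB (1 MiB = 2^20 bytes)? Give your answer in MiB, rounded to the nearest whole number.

92.38 TiB × 1,099,511,627,776 bytes/TiB = 101,572,884,173,946.88 bytes
1 MiB = 2^20 bytes = 1,048,576 bytes
101,572,884,173,946.88 / 1,048,576 = 96,867,451 MiB

96,867,451 MiB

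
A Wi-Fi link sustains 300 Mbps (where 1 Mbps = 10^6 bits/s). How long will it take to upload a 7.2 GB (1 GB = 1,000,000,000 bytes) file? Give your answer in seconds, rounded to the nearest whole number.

7.2 GB = 7,200,000,000 bytes = 57,600,000,000 bits
300 Mbps = 300,000,000 bits/s
time = 57,600,000,000 / 300,000,000 = 192 s

192 seconds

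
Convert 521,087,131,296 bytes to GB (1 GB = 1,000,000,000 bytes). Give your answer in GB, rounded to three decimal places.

521,087,131,296 bytes given.
1 GB = 1,000,000,000 bytes
521,087,131,296 / 1,000,000,000 = 521.087 GB

521.087 GB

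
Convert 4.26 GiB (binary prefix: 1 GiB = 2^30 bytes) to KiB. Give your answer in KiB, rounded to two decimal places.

4.26 GiB = 4.26 × 2^30 bytes = 4,574,140,170.24 bytes
1 KiB = 1,024 bytes
4,574,140,170.24 / 1,024 = 4,466,933.76 KiB

4,466,933.76 KiB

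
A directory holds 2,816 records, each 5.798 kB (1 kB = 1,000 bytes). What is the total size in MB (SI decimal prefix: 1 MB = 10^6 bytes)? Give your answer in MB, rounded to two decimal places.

Total = 2,816 × 5.798 kB = 16327.168 kB
= 16327.168 × 1,000 bytes = 16,327,168 bytes
1 MB = 1,000,000 bytes
16,327,168 / 1,000,000 = 16.33 MB

16.33 MB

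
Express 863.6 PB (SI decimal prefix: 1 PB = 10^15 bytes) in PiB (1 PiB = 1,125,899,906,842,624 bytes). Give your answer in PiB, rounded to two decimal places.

767.03 PiB

863.6 PB = 863.6 × 10^15 bytes = 863,600,000,000,000,000 bytes
1 PiB = 1,125,899,906,842,624 bytes
863,600,000,000,000,000 / 1,125,899,906,842,624 = 767.03 PiB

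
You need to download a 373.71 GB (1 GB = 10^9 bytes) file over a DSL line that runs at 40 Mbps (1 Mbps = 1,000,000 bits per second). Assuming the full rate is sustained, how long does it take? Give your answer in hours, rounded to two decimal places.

20.76 hours

373.71 GB = 373,710,000,000 bytes = 2,989,680,000,000 bits
40 Mbps = 40,000,000 bits/s
time = 2,989,680,000,000 / 40,000,000 = 74,742.0000 s
74,742.0000 s / 3600 = 20.76 hours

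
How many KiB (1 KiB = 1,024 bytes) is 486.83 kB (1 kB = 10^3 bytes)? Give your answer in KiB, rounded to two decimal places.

486.83 kB = 486.83 × 10^3 bytes = 486,830 bytes
1 KiB = 2^10 bytes = 1,024 bytes
486,830 / 1,024 = 475.42 KiB

475.42 KiB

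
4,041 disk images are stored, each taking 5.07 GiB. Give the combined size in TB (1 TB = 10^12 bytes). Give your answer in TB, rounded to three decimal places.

21.999 TB

Total = 4,041 × 5.07 GiB = 20487.87 GiB
= 20487.87 × 1,073,741,824 bytes = 21,998,682,903,674.88 bytes
1 TB = 1,000,000,000,000 bytes
21,998,682,903,674.88 / 1,000,000,000,000 = 21.999 TB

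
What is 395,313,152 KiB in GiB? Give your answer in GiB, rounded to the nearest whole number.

395,313,152 KiB × 1,024 bytes/KiB = 404,800,667,648 bytes
1 GiB = 2^30 bytes = 1,073,741,824 bytes
404,800,667,648 / 1,073,741,824 = 377 GiB

377 GiB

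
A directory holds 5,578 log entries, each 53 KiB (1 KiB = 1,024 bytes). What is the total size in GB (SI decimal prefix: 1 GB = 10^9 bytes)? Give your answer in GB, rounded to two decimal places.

Total = 5,578 × 53 KiB = 295,634 KiB
= 295,634 × 1,024 bytes = 302,729,216 bytes
1 GB = 1,000,000,000 bytes
302,729,216 / 1,000,000,000 = 0.30 GB

0.30 GB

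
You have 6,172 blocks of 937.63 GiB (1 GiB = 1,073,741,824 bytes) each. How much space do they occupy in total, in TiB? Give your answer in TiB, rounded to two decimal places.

Total = 6,172 × 937.63 GiB = 5787052.36 GiB
= 5787052.36 × 1,073,741,824 bytes = 6,213,800,156,609,904.64 bytes
1 TiB = 1,099,511,627,776 bytes
6,213,800,156,609,904.64 / 1,099,511,627,776 = 5,651.42 TiB

5,651.42 TiB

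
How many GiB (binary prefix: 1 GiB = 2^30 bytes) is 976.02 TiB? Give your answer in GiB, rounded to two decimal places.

976.02 TiB = 976.02 × 2^40 bytes = 1,073,145,338,941,931.52 bytes
1 GiB = 1,073,741,824 bytes
1,073,145,338,941,931.52 / 1,073,741,824 = 999,444.48 GiB

999,444.48 GiB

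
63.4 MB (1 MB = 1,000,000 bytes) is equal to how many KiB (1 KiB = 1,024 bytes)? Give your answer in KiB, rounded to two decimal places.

61,914.06 KiB

63.4 MB = 63.4 × 10^6 bytes = 63,400,000 bytes
1 KiB = 1,024 bytes
63,400,000 / 1,024 = 61,914.06 KiB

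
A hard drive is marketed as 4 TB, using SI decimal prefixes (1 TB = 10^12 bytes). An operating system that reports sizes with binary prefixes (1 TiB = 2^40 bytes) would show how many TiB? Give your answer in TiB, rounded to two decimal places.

3.64 TiB

4 TB = 4 × 10^12 bytes = 4,000,000,000,000 bytes
1 TiB = 1,099,511,627,776 bytes
4,000,000,000,000 / 1,099,511,627,776 = 3.64 TiB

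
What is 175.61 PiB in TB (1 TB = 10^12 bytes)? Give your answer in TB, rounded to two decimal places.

175.61 PiB × 1,125,899,906,842,624 bytes/PiB = 197,719,282,640,633,200.64 bytes
1 TB = 10^12 bytes = 1,000,000,000,000 bytes
197,719,282,640,633,200.64 / 1,000,000,000,000 = 197,719.28 TB

197,719.28 TB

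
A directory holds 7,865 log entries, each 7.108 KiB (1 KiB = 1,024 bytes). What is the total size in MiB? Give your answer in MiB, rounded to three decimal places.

Total = 7,865 × 7.108 KiB = 55904.42 KiB
= 55904.42 × 1,024 bytes = 57,246,126.08 bytes
1 MiB = 1,048,576 bytes
57,246,126.08 / 1,048,576 = 54.594 MiB

54.594 MiB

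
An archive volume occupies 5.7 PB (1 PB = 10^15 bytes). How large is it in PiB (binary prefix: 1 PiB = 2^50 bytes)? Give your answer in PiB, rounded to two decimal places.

5.06 PiB

5.7 PB × 1,000,000,000,000,000 bytes/PB = 5,700,000,000,000,000 bytes
1 PiB = 2^50 bytes = 1,125,899,906,842,624 bytes
5,700,000,000,000,000 / 1,125,899,906,842,624 = 5.06 PiB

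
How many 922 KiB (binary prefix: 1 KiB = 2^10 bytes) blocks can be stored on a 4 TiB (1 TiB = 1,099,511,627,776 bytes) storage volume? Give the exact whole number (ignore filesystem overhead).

4,658,315

Capacity: 4 TiB = 4,398,046,511,104 bytes
Per item: 922 KiB = 944,128 bytes
⌊4,398,046,511,104 / 944,128⌋ = 4,658,315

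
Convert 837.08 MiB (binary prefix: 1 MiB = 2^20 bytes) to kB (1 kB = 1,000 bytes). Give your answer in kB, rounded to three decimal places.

837.08 MiB × 1,048,576 bytes/MiB = 877,741,998.08 bytes
1 kB = 1,000 bytes
877,741,998.08 / 1,000 = 877,741.998 kB

877,741.998 kB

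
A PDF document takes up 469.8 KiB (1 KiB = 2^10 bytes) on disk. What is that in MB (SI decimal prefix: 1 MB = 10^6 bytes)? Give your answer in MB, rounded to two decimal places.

469.8 KiB = 469.8 × 2^10 bytes = 481,075.2 bytes
1 MB = 10^6 bytes = 1,000,000 bytes
481,075.2 / 1,000,000 = 0.48 MB

0.48 MB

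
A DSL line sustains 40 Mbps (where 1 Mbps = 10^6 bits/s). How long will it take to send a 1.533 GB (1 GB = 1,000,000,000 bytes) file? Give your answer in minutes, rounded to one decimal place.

1.533 GB = 1,533,000,000 bytes = 12,264,000,000 bits
40 Mbps = 40,000,000 bits/s
time = 12,264,000,000 / 40,000,000 = 306.60 s
306.60 s / 60 = 5.1 minutes

5.1 minutes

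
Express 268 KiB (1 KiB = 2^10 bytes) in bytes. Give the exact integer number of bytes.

274,432 bytes

268 × 1,024 = 274,432 bytes  (1 KiB = 2^10 bytes)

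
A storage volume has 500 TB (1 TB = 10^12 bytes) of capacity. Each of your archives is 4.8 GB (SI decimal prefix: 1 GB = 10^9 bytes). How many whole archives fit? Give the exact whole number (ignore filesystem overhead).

104,166

Capacity: 500 TB = 500,000,000,000,000 bytes
Per item: 4.8 GB = 4,800,000,000 bytes
⌊500,000,000,000,000 / 4,800,000,000⌋ = 104,166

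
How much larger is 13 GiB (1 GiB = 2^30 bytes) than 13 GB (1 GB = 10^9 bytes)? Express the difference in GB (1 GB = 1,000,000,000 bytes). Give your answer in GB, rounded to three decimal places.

0.959 GB

13 GiB = 13 × 1,073,741,824 = 13,958,643,712 bytes
13 GB = 13 × 1,000,000,000 = 13,000,000,000 bytes
difference = 958,643,712 bytes
958,643,712 / 1,000,000,000 = 0.959 GB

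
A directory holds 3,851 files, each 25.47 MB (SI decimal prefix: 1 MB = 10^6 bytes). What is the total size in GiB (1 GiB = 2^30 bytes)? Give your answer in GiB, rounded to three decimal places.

Total = 3,851 × 25.47 MB = 98084.97 MB
= 98084.97 × 1,000,000 bytes = 98,084,970,000 bytes
1 GiB = 1,073,741,824 bytes
98,084,970,000 / 1,073,741,824 = 91.349 GiB

91.349 GiB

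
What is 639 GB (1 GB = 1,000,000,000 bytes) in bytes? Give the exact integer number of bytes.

639,000,000,000 bytes

639 × 1,000,000,000 = 639,000,000,000 bytes  (1 GB = 10^9 bytes)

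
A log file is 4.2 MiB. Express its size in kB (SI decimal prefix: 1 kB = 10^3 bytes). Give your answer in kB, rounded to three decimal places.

4.2 MiB = 4.2 × 2^20 bytes = 4,404,019.2 bytes
1 kB = 1,000 bytes
4,404,019.2 / 1,000 = 4,404.019 kB

4,404.019 kB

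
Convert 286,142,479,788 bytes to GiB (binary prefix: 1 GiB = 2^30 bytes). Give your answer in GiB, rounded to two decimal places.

266.49 GiB

286,142,479,788 bytes given.
1 GiB = 1,073,741,824 bytes
286,142,479,788 / 1,073,741,824 = 266.49 GiB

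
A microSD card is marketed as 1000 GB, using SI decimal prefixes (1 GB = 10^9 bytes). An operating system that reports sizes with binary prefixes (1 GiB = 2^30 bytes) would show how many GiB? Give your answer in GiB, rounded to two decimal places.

931.32 GiB

1000 GB = 1000 × 10^9 bytes = 1,000,000,000,000 bytes
1 GiB = 1,073,741,824 bytes
1,000,000,000,000 / 1,073,741,824 = 931.32 GiB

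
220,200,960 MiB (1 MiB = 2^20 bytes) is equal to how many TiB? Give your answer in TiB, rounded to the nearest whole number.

220,200,960 MiB = 220,200,960 × 2^20 bytes = 230,897,441,832,960 bytes
1 TiB = 2^40 bytes = 1,099,511,627,776 bytes
230,897,441,832,960 / 1,099,511,627,776 = 210 TiB

210 TiB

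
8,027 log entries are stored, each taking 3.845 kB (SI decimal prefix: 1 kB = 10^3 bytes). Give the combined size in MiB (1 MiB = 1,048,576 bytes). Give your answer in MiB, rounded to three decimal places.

Total = 8,027 × 3.845 kB = 30863.815 kB
= 30863.815 × 1,000 bytes = 30,863,815 bytes
1 MiB = 1,048,576 bytes
30,863,815 / 1,048,576 = 29.434 MiB

29.434 MiB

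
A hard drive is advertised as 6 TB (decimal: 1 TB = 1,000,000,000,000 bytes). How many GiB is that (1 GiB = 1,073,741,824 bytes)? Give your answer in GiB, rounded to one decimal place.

5,587.9 GiB

6 TB × 1,000,000,000,000 bytes/TB = 6,000,000,000,000 bytes
1 GiB = 2^30 bytes = 1,073,741,824 bytes
6,000,000,000,000 / 1,073,741,824 = 5,587.9 GiB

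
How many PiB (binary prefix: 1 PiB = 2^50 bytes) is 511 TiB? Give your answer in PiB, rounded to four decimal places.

511 TiB × 1,099,511,627,776 bytes/TiB = 561,850,441,793,536 bytes
1 PiB = 2^50 bytes = 1,125,899,906,842,624 bytes
561,850,441,793,536 / 1,125,899,906,842,624 = 0.4990 PiB

0.4990 PiB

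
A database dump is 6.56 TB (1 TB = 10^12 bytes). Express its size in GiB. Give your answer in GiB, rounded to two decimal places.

6,109.48 GiB

6.56 TB × 1,000,000,000,000 bytes/TB = 6,560,000,000,000 bytes
1 GiB = 1,073,741,824 bytes
6,560,000,000,000 / 1,073,741,824 = 6,109.48 GiB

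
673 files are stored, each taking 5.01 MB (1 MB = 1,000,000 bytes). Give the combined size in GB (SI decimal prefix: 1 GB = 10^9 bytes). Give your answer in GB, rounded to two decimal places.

Total = 673 × 5.01 MB = 3371.73 MB
= 3371.73 × 1,000,000 bytes = 3,371,730,000 bytes
1 GB = 1,000,000,000 bytes
3,371,730,000 / 1,000,000,000 = 3.37 GB

3.37 GB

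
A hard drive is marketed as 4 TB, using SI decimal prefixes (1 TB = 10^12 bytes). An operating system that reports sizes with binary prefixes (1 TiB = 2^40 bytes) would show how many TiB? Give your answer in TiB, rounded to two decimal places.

4 TB = 4 × 10^12 bytes = 4,000,000,000,000 bytes
1 TiB = 2^40 bytes = 1,099,511,627,776 bytes
4,000,000,000,000 / 1,099,511,627,776 = 3.64 TiB

3.64 TiB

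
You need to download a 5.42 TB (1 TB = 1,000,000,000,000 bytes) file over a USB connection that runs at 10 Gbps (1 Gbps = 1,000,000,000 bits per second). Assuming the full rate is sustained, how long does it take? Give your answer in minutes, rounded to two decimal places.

5.42 TB = 5,420,000,000,000 bytes = 43,360,000,000,000 bits
10 Gbps = 10,000,000,000 bits/s
time = 43,360,000,000,000 / 10,000,000,000 = 4,336.000 s
4,336.000 s / 60 = 72.27 minutes

72.27 minutes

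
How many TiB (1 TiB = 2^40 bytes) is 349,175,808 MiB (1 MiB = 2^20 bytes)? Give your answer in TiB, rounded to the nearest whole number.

333 TiB

349,175,808 MiB = 349,175,808 × 2^20 bytes = 366,137,372,049,408 bytes
1 TiB = 1,099,511,627,776 bytes
366,137,372,049,408 / 1,099,511,627,776 = 333 TiB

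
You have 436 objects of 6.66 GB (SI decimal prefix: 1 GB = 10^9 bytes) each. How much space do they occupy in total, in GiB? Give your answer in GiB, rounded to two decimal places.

Total = 436 × 6.66 GB = 2903.76 GB
= 2903.76 × 1,000,000,000 bytes = 2,903,760,000,000 bytes
1 GiB = 1,073,741,824 bytes
2,903,760,000,000 / 1,073,741,824 = 2,704.34 GiB

2,704.34 GiB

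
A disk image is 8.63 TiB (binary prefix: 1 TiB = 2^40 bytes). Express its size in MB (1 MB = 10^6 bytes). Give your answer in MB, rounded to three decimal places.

9,488,785.348 MB

8.63 TiB = 8.63 × 2^40 bytes = 9,488,785,347,706.88 bytes
1 MB = 10^6 bytes = 1,000,000 bytes
9,488,785,347,706.88 / 1,000,000 = 9,488,785.348 MB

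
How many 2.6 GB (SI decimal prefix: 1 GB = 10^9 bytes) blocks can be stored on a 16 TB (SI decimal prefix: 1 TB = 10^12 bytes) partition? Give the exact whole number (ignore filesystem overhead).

Capacity: 16 TB = 16,000,000,000,000 bytes
Per item: 2.6 GB = 2,600,000,000 bytes
⌊16,000,000,000,000 / 2,600,000,000⌋ = 6,153

6,153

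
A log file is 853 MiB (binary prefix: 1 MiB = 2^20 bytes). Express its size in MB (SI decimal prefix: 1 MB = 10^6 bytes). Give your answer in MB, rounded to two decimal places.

853 MiB × 1,048,576 bytes/MiB = 894,435,328 bytes
1 MB = 10^6 bytes = 1,000,000 bytes
894,435,328 / 1,000,000 = 894.44 MB

894.44 MB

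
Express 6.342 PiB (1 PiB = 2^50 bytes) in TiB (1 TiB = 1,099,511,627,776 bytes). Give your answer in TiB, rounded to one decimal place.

6.342 PiB × 1,125,899,906,842,624 bytes/PiB = 7,140,457,209,195,921.408 bytes
1 TiB = 2^40 bytes = 1,099,511,627,776 bytes
7,140,457,209,195,921.408 / 1,099,511,627,776 = 6,494.2 TiB

6,494.2 TiB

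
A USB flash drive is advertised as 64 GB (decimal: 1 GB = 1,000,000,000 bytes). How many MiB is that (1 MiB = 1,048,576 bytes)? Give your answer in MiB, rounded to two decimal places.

61,035.16 MiB

64 GB × 1,000,000,000 bytes/GB = 64,000,000,000 bytes
1 MiB = 2^20 bytes = 1,048,576 bytes
64,000,000,000 / 1,048,576 = 61,035.16 MiB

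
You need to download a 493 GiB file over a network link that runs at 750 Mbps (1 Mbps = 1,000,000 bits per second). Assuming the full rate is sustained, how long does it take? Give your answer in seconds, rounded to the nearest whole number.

5,646 seconds

493 GiB = 529,354,719,232 bytes = 4,234,837,753,856 bits
750 Mbps = 750,000,000 bits/s
time = 4,234,837,753,856 / 750,000,000 = 5,646 s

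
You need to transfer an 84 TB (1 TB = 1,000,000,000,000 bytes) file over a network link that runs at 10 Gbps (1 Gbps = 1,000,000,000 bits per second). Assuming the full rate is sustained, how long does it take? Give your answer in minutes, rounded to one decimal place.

84 TB = 84,000,000,000,000 bytes = 672,000,000,000,000 bits
10 Gbps = 10,000,000,000 bits/s
time = 672,000,000,000,000 / 10,000,000,000 = 67,200.00 s
67,200.00 s / 60 = 1,120.0 minutes

1,120.0 minutes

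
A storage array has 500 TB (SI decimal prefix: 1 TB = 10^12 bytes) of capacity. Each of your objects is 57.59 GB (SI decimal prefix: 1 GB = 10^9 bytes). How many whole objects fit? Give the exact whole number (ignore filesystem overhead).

Capacity: 500 TB = 500,000,000,000,000 bytes
Per item: 57.59 GB = 57,590,000,000 bytes
⌊500,000,000,000,000 / 57,590,000,000⌋ = 8,682

8,682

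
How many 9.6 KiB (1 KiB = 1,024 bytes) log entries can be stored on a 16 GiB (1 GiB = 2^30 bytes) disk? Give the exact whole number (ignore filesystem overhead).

1,747,626

Capacity: 16 GiB = 17,179,869,184 bytes
Per item: 9.6 KiB = 9,830.4 bytes
⌊17,179,869,184 / 9,830.4⌋ = 1,747,626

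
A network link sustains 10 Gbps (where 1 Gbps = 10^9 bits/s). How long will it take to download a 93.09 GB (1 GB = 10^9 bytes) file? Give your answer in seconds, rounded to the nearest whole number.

93.09 GB = 93,090,000,000 bytes = 744,720,000,000 bits
10 Gbps = 10,000,000,000 bits/s
time = 744,720,000,000 / 10,000,000,000 = 74 s

74 seconds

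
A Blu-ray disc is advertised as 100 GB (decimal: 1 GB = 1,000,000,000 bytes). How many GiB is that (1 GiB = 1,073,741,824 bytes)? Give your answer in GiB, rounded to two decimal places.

100 GB = 100 × 10^9 bytes = 100,000,000,000 bytes
1 GiB = 2^30 bytes = 1,073,741,824 bytes
100,000,000,000 / 1,073,741,824 = 93.13 GiB

93.13 GiB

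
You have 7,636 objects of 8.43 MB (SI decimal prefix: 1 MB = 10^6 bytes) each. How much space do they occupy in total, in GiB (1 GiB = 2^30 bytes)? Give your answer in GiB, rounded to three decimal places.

59.951 GiB

Total = 7,636 × 8.43 MB = 64371.48 MB
= 64371.48 × 1,000,000 bytes = 64,371,480,000 bytes
1 GiB = 1,073,741,824 bytes
64,371,480,000 / 1,073,741,824 = 59.951 GiB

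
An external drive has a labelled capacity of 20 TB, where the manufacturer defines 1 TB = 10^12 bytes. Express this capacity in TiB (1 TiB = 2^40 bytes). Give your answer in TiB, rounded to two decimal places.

20 TB = 20 × 10^12 bytes = 20,000,000,000,000 bytes
1 TiB = 1,099,511,627,776 bytes
20,000,000,000,000 / 1,099,511,627,776 = 18.19 TiB

18.19 TiB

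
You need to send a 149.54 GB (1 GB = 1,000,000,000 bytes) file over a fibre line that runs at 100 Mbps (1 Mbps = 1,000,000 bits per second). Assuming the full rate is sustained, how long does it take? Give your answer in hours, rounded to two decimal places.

3.32 hours

149.54 GB = 149,540,000,000 bytes = 1,196,320,000,000 bits
100 Mbps = 100,000,000 bits/s
time = 1,196,320,000,000 / 100,000,000 = 11,963.2000 s
11,963.2000 s / 3600 = 3.32 hours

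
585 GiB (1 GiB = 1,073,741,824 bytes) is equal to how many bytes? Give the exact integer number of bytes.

585 × 1,073,741,824 = 628,138,967,040 bytes

628,138,967,040 bytes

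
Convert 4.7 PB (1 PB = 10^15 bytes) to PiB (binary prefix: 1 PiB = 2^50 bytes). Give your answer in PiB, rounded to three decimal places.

4.174 PiB

4.7 PB × 1,000,000,000,000,000 bytes/PB = 4,700,000,000,000,000 bytes
1 PiB = 2^50 bytes = 1,125,899,906,842,624 bytes
4,700,000,000,000,000 / 1,125,899,906,842,624 = 4.174 PiB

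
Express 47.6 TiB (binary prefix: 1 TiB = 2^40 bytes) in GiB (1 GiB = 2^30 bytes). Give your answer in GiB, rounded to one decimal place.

47.6 TiB = 47.6 × 2^40 bytes = 52,336,753,482,137.6 bytes
1 GiB = 1,073,741,824 bytes
52,336,753,482,137.6 / 1,073,741,824 = 48,742.4 GiB

48,742.4 GiB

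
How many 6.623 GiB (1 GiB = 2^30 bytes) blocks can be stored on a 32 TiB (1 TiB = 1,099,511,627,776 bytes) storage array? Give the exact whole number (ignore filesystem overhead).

Capacity: 32 TiB = 35,184,372,088,832 bytes
Per item: 6.623 GiB = 7,111,392,100.352 bytes
⌊35,184,372,088,832 / 7,111,392,100.352⌋ = 4,947

4,947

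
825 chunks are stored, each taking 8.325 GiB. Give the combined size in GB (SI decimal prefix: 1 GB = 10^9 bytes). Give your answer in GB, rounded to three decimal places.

Total = 825 × 8.325 GiB = 6868.125 GiB
= 6868.125 × 1,073,741,824 bytes = 7,374,593,064,960 bytes
1 GB = 1,000,000,000 bytes
7,374,593,064,960 / 1,000,000,000 = 7,374.593 GB

7,374.593 GB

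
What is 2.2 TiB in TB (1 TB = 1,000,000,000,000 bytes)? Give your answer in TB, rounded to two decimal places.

2.2 TiB × 1,099,511,627,776 bytes/TiB = 2,418,925,581,107.2 bytes
1 TB = 1,000,000,000,000 bytes
2,418,925,581,107.2 / 1,000,000,000,000 = 2.42 TB

2.42 TB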